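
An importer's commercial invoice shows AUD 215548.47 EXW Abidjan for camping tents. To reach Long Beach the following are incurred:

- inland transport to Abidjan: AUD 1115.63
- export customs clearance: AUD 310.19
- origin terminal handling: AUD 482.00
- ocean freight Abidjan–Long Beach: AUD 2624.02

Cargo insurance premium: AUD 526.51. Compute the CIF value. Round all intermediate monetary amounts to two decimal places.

CIF value: AUD 220606.82

CIF = EXW price + pre-shipment costs + freight + insurance
CIF = 215548.47 + 1115.63 + 310.19 + 482.00 + 2624.02 + 526.51 = 220606.82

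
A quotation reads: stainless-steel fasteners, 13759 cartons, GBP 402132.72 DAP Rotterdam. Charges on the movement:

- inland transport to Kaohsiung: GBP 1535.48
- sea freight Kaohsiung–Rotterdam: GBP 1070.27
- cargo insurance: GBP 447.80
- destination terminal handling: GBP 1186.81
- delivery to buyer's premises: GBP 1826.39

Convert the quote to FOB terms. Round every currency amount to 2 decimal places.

Not relevant to the conversion: inland to port — on the seller under both DAP and FOB; already in the DAP price and stays in the FOB price.
From DAP to FOB, the seller no longer bears: freight, insurance, destination terminal, delivery.
FOB price = 402132.72 − 1070.27 − 447.80 − 1186.81 − 1826.39 = 397601.45

FOB price: GBP 397601.45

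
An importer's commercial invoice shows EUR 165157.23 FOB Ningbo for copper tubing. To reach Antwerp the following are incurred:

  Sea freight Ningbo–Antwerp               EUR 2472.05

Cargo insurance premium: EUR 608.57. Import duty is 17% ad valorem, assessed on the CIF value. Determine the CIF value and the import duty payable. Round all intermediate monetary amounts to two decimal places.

CIF value: EUR 168237.85; import duty: EUR 28600.43

CIF = FOB price + freight + insurance
CIF = 165157.23 + 2472.05 + 608.57 = 168237.85
Import duty = 168237.85 × 17% = 28600.43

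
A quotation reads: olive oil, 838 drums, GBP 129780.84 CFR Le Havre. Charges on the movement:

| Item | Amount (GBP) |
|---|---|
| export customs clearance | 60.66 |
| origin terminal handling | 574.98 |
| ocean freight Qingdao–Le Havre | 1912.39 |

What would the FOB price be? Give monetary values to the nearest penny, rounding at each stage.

Not relevant to the conversion: origin terminal, export clearance — on the seller under both CFR and FOB; already in the CFR price and stays in the FOB price.
From CFR to FOB, the seller no longer bears: freight.
FOB price = 129780.84 − 1912.39 = 127868.45

FOB price: GBP 127868.45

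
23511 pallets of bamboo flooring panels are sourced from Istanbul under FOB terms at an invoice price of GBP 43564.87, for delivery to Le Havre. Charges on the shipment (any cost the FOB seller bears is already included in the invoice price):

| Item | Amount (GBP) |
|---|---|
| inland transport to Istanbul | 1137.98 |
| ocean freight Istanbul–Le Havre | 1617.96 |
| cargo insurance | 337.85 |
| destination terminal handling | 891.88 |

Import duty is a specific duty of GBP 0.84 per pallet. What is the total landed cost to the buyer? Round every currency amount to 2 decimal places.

Total landed cost: GBP 66161.80

FOB: the seller bears costs until goods are on board at the origin port; the buyer bears freight, insurance and all costs thereafter.
Already in the invoice (seller's account under FOB): inland to port — exclude.
CIF value = FOB price + freight + insurance = 43564.87 + 1617.96 + 337.85 = 45520.68
Import duty = 23511 × 0.84 = 19749.24
Buyer bears: freight 1617.96 + insurance 337.85 + destination terminal 891.88 + duty 19749.24 = 22596.93
Landed cost = invoice 43564.87 + 22596.93 = 66161.80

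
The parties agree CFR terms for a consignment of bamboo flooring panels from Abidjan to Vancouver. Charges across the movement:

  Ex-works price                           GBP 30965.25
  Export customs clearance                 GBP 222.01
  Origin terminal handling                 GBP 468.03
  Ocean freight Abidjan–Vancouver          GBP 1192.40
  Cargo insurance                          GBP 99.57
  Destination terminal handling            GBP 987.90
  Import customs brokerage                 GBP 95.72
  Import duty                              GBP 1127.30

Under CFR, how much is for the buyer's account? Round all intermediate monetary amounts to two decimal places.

Buyer's account: GBP 2310.49

CFR: the seller pays costs through ocean freight to the destination port, but not insurance.
Seller's account: goods 30965.25 + export clearance 222.01 + origin terminal 468.03 + freight 1192.40 = 32847.69
Buyer's account: insurance 99.57 + destination terminal 987.90 + brokerage 95.72 + duty 1127.30 = 2310.49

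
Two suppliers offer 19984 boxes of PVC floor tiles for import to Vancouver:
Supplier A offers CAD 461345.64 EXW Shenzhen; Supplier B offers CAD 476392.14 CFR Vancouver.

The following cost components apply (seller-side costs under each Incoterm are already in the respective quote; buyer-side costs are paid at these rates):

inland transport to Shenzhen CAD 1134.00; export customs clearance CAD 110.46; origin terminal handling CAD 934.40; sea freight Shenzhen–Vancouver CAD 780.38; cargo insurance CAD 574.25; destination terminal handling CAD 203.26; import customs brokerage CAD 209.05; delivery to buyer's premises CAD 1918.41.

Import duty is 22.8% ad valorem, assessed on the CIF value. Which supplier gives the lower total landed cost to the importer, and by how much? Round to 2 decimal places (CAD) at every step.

Supplier A is cheaper by CAD 14843.16

Supplier A (EXW):
CIF value = EXW price + inland to port + export clearance + origin terminal + freight + insurance = 461345.64 + 1134.00 + 110.46 + 934.40 + 780.38 + 574.25 = 464879.13
Import duty = 464879.13 × 22.8% = 105992.44
Buyer bears (A): 1134.00 + 110.46 + 934.40 + 780.38 + 574.25 + 203.26 + 209.05 + 1918.41 = 5864.21
Landed cost (A) = invoice 461345.64 + 5864.21 + duty 105992.44 = 573202.29
Supplier B (CFR):
CIF value = CFR price + insurance = 476392.14 + 574.25 = 476966.39
Import duty = 476966.39 × 22.8% = 108748.34
Buyer bears (B): 574.25 + 203.26 + 209.05 + 1918.41 = 2904.97
Landed cost (B) = invoice 476392.14 + 2904.97 + duty 108748.34 = 588045.45
Difference = |573202.29 − 588045.45| = 14843.16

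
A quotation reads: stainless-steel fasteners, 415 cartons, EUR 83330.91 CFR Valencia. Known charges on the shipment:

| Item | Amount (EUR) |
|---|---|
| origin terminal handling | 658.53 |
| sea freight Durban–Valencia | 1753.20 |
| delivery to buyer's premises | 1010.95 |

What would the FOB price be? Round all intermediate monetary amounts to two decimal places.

FOB price: EUR 81577.71

Not relevant to the conversion: origin terminal — on the seller under both CFR and FOB; already in the CFR price and stays in the FOB price. delivery — on the buyer under both terms; not part of either seller's price.
From CFR to FOB, the seller no longer bears: freight.
FOB price = 83330.91 − 1753.20 = 81577.71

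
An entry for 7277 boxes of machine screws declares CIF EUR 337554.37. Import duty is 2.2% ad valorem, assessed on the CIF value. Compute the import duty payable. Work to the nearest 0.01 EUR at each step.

Import duty = 337554.37 × 2.2% = 7426.20

Import duty: EUR 7426.20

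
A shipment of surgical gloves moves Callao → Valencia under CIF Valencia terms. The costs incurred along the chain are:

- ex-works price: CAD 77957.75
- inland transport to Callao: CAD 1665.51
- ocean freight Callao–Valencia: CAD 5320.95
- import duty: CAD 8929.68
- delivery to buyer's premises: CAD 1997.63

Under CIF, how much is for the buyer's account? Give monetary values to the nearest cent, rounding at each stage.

CIF: the seller pays costs through ocean freight and marine insurance to the destination port.
Seller's account: goods 77957.75 + inland to port 1665.51 + freight 5320.95 = 84944.21
Buyer's account: duty 8929.68 + delivery 1997.63 = 10927.31

Buyer's account: CAD 10927.31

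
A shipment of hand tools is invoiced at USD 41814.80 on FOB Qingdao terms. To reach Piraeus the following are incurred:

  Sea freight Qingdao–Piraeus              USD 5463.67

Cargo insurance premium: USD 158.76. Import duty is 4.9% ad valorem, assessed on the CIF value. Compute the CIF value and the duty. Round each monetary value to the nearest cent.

CIF value: USD 47437.23; import duty: USD 2324.42

CIF = FOB price + freight + insurance
CIF = 41814.80 + 5463.67 + 158.76 = 47437.23
Import duty = 47437.23 × 4.9% = 2324.42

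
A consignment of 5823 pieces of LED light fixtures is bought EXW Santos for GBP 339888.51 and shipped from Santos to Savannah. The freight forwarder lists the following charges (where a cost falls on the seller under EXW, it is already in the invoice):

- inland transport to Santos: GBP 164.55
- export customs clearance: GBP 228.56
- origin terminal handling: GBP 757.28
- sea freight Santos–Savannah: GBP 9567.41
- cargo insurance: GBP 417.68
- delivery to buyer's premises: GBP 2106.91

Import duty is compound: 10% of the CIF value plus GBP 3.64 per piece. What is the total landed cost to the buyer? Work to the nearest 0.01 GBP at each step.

Total landed cost: GBP 409429.02

EXW: the seller makes goods available at their premises; the buyer bears all onward costs.
CIF value = EXW price + inland to port + export clearance + origin terminal + freight + insurance = 339888.51 + 164.55 + 228.56 + 757.28 + 9567.41 + 417.68 = 351023.99
Ad valorem component: 351023.99 × 10% = 35102.40
Specific component: 5823 × 3.64 = 21195.72
Import duty = 35102.40 + 21195.72 = 56298.12
Buyer bears: inland to port 164.55 + export clearance 228.56 + origin terminal 757.28 + freight 9567.41 + insurance 417.68 + delivery 2106.91 + duty 56298.12 = 69540.51
Landed cost = invoice 339888.51 + 69540.51 = 409429.02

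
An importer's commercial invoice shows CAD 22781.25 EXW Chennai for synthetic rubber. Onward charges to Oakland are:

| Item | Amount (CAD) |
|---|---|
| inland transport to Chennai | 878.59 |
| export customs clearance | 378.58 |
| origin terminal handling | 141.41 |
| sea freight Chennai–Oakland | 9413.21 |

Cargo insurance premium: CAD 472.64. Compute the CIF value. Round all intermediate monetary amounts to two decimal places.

CIF value: CAD 34065.68

CIF = EXW price + pre-shipment costs + freight + insurance
CIF = 22781.25 + 878.59 + 378.58 + 141.41 + 9413.21 + 472.64 = 34065.68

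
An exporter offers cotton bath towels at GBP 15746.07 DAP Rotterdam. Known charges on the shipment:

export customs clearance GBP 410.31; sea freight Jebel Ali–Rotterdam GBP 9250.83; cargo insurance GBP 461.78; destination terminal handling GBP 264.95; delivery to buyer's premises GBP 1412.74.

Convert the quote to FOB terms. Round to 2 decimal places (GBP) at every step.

FOB price: GBP 4355.77

Not relevant to the conversion: export clearance — on the seller under both DAP and FOB; already in the DAP price and stays in the FOB price.
From DAP to FOB, the seller no longer bears: freight, insurance, destination terminal, delivery.
FOB price = 15746.07 − 9250.83 − 461.78 − 264.95 − 1412.74 = 4355.77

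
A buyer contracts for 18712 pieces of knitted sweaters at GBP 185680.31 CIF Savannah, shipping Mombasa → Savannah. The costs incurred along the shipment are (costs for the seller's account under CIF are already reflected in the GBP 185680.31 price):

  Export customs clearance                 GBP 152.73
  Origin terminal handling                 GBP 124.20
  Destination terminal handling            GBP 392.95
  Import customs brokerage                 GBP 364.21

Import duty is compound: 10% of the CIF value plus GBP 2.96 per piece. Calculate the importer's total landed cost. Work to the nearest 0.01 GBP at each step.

Total landed cost: GBP 260393.02

CIF: the seller pays costs through ocean freight and marine insurance to the destination port.
Already in the invoice (seller's account under CIF): export clearance, origin terminal — exclude.
The CIF price already equals the CIF value: 185680.31
Ad valorem component: 185680.31 × 10% = 18568.03
Specific component: 18712 × 2.96 = 55387.52
Import duty = 18568.03 + 55387.52 = 73955.55
Buyer bears: destination terminal 392.95 + brokerage 364.21 + duty 73955.55 = 74712.71
Landed cost = invoice 185680.31 + 74712.71 = 260393.02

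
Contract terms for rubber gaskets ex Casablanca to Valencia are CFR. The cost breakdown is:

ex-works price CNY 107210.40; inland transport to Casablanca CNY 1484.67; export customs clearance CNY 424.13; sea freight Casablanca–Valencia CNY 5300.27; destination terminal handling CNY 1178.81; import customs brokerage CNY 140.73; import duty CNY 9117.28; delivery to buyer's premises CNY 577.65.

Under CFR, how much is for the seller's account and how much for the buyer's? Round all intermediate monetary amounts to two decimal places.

Seller: CNY 114419.47; buyer: CNY 11014.47

CFR: the seller pays costs through ocean freight to the destination port, but not insurance.
Seller's account: goods 107210.40 + inland to port 1484.67 + export clearance 424.13 + freight 5300.27 = 114419.47
Buyer's account: destination terminal 1178.81 + brokerage 140.73 + duty 9117.28 + delivery 577.65 = 11014.47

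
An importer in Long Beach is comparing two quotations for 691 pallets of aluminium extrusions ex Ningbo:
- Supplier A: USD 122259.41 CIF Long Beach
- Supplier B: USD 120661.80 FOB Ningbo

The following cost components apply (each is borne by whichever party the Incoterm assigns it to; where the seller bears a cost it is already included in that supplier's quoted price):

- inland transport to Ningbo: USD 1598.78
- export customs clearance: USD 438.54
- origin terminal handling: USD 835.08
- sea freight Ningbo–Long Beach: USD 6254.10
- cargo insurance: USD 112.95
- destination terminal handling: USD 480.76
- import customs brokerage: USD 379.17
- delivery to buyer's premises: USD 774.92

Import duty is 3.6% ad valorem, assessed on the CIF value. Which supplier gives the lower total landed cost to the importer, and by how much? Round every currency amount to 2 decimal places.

Supplier A (CIF):
The CIF price already equals the CIF value: 122259.41
Import duty = 122259.41 × 3.6% = 4401.34
Buyer bears (A): 480.76 + 379.17 + 774.92 = 1634.85
Landed cost (A) = invoice 122259.41 + 1634.85 + duty 4401.34 = 128295.60
Supplier B (FOB):
CIF value = FOB price + freight + insurance = 120661.80 + 6254.10 + 112.95 = 127028.85
Import duty = 127028.85 × 3.6% = 4573.04
Buyer bears (B): 6254.10 + 112.95 + 480.76 + 379.17 + 774.92 = 8001.90
Landed cost (B) = invoice 120661.80 + 8001.90 + duty 4573.04 = 133236.74
Difference = |128295.60 − 133236.74| = 4941.14

Supplier A is cheaper by USD 4941.14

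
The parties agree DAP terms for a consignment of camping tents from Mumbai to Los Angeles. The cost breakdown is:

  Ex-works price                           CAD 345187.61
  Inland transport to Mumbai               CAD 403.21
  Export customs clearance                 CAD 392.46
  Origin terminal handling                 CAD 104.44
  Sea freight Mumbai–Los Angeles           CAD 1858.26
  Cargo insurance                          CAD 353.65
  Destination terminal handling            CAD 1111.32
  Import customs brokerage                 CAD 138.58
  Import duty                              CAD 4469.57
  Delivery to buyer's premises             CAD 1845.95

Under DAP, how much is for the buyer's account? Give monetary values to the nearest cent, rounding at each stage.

Buyer's account: CAD 4608.15

DAP: the seller bears all costs to the named destination except import duty and clearance.
Seller's account: goods 345187.61 + inland to port 403.21 + export clearance 392.46 + origin terminal 104.44 + freight 1858.26 + insurance 353.65 + destination terminal 1111.32 + delivery 1845.95 = 351256.90
Buyer's account: brokerage 138.58 + duty 4469.57 = 4608.15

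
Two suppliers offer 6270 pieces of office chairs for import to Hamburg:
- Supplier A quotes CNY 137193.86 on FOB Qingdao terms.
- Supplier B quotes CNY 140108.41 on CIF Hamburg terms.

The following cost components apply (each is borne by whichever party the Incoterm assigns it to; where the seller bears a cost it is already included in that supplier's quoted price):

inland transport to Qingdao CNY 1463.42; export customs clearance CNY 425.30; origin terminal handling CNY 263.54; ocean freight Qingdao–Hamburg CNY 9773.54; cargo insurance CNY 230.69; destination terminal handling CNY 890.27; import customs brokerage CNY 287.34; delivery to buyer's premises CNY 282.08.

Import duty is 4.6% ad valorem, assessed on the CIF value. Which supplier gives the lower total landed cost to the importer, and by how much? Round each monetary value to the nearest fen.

Supplier B is cheaper by CNY 7415.80

Supplier A (FOB):
CIF value = FOB price + freight + insurance = 137193.86 + 9773.54 + 230.69 = 147198.09
Import duty = 147198.09 × 4.6% = 6771.11
Buyer bears (A): 9773.54 + 230.69 + 890.27 + 287.34 + 282.08 = 11463.92
Landed cost (A) = invoice 137193.86 + 11463.92 + duty 6771.11 = 155428.89
Supplier B (CIF):
The CIF price already equals the CIF value: 140108.41
Import duty = 140108.41 × 4.6% = 6444.99
Buyer bears (B): 890.27 + 287.34 + 282.08 = 1459.69
Landed cost (B) = invoice 140108.41 + 1459.69 + duty 6444.99 = 148013.09
Difference = |155428.89 − 148013.09| = 7415.80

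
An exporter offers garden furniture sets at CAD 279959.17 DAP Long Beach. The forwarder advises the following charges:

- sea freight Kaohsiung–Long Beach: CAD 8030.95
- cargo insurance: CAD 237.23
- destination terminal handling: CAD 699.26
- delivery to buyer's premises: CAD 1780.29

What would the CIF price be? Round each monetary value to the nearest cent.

CIF price: CAD 277479.62

Not relevant to the conversion: insurance, freight — on the seller under both DAP and CIF; already in the DAP price and stays in the CIF price.
From DAP to CIF, the seller no longer bears: destination terminal, delivery.
CIF price = 279959.17 − 699.26 − 1780.29 = 277479.62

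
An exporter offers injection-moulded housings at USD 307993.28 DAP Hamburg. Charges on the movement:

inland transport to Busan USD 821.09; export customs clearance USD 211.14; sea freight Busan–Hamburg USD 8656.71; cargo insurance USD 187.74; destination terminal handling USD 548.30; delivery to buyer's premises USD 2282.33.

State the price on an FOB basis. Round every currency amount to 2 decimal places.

FOB price: USD 296318.20

Not relevant to the conversion: inland to port, export clearance — on the seller under both DAP and FOB; already in the DAP price and stays in the FOB price.
From DAP to FOB, the seller no longer bears: freight, insurance, destination terminal, delivery.
FOB price = 307993.28 − 8656.71 − 187.74 − 548.30 − 2282.33 = 296318.20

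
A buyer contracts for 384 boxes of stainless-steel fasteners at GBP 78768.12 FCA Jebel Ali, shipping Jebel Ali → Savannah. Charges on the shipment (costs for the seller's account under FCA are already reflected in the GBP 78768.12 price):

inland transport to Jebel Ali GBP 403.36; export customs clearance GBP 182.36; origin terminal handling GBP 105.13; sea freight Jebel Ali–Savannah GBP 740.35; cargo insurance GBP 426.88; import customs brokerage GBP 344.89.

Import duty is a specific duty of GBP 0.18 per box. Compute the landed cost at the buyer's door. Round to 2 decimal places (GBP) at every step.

FCA: the seller delivers export-cleared goods to the carrier; the buyer bears costs from that point.
Already in the invoice (seller's account under FCA): inland to port, export clearance — exclude.
CIF value = FCA price + origin terminal + freight + insurance = 78768.12 + 105.13 + 740.35 + 426.88 = 80040.48
Import duty = 384 × 0.18 = 69.12
Buyer bears: origin terminal 105.13 + freight 740.35 + insurance 426.88 + brokerage 344.89 + duty 69.12 = 1686.37
Landed cost = invoice 78768.12 + 1686.37 = 80454.49

Total landed cost: GBP 80454.49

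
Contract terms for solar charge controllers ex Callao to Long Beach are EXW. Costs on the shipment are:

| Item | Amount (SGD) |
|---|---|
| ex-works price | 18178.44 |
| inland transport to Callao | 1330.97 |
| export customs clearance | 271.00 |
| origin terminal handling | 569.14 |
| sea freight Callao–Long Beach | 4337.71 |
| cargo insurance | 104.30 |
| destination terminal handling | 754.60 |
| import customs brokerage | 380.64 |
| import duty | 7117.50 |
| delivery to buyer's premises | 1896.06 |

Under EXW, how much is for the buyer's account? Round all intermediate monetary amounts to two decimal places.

EXW: the seller makes goods available at their premises; the buyer bears all onward costs.
Seller's account: goods 18178.44 = 18178.44
Buyer's account: inland to port 1330.97 + export clearance 271.00 + origin terminal 569.14 + freight 4337.71 + insurance 104.30 + destination terminal 754.60 + brokerage 380.64 + duty 7117.50 + delivery 1896.06 = 16761.92

Buyer's account: SGD 16761.92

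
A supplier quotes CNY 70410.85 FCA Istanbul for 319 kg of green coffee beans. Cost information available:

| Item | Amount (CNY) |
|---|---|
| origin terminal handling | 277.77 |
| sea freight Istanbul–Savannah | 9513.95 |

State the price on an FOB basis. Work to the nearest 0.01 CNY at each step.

Not relevant to the conversion: freight — on the buyer under both terms; not part of either seller's price.
From FCA to FOB, the seller additionally bears: origin terminal.
FOB price = 70410.85 + 277.77 = 70688.62

FOB price: CNY 70688.62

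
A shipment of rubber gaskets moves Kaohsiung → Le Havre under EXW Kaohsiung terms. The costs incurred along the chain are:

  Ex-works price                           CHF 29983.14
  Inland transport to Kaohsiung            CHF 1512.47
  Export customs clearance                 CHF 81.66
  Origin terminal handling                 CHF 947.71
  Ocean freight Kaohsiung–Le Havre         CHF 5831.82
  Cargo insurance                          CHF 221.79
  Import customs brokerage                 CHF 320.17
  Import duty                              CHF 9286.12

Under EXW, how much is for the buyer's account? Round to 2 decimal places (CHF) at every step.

EXW: the seller makes goods available at their premises; the buyer bears all onward costs.
Seller's account: goods 29983.14 = 29983.14
Buyer's account: inland to port 1512.47 + export clearance 81.66 + origin terminal 947.71 + freight 5831.82 + insurance 221.79 + brokerage 320.17 + duty 9286.12 = 18201.74

Buyer's account: CHF 18201.74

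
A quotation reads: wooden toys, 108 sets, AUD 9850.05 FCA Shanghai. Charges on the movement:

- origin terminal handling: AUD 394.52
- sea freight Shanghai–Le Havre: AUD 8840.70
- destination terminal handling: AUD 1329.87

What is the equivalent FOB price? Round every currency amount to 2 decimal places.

FOB price: AUD 10244.57

Not relevant to the conversion: freight, destination terminal — on the buyer under both terms; not part of either seller's price.
From FCA to FOB, the seller additionally bears: origin terminal.
FOB price = 9850.05 + 394.52 = 10244.57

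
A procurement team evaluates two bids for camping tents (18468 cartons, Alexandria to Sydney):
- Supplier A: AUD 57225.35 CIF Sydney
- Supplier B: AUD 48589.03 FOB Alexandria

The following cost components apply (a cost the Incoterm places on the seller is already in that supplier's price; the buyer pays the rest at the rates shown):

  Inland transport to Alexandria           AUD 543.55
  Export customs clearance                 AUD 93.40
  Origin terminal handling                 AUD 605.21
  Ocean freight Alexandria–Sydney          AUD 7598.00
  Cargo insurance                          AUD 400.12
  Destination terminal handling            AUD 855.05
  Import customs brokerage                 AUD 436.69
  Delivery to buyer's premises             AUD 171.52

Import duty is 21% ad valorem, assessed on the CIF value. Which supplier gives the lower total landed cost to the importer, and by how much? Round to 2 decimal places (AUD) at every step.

Supplier B is cheaper by AUD 772.22

Supplier A (CIF):
The CIF price already equals the CIF value: 57225.35
Import duty = 57225.35 × 21% = 12017.32
Buyer bears (A): 855.05 + 436.69 + 171.52 = 1463.26
Landed cost (A) = invoice 57225.35 + 1463.26 + duty 12017.32 = 70705.93
Supplier B (FOB):
CIF value = FOB price + freight + insurance = 48589.03 + 7598.00 + 400.12 = 56587.15
Import duty = 56587.15 × 21% = 11883.30
Buyer bears (B): 7598.00 + 400.12 + 855.05 + 436.69 + 171.52 = 9461.38
Landed cost (B) = invoice 48589.03 + 9461.38 + duty 11883.30 = 69933.71
Difference = |70705.93 − 69933.71| = 772.22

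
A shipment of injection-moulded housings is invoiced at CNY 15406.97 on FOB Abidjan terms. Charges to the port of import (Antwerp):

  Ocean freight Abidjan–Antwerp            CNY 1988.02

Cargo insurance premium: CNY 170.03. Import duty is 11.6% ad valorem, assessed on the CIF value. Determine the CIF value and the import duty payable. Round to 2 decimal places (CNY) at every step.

CIF value: CNY 17565.02; import duty: CNY 2037.54

CIF = FOB price + freight + insurance
CIF = 15406.97 + 1988.02 + 170.03 = 17565.02
Import duty = 17565.02 × 11.6% = 2037.54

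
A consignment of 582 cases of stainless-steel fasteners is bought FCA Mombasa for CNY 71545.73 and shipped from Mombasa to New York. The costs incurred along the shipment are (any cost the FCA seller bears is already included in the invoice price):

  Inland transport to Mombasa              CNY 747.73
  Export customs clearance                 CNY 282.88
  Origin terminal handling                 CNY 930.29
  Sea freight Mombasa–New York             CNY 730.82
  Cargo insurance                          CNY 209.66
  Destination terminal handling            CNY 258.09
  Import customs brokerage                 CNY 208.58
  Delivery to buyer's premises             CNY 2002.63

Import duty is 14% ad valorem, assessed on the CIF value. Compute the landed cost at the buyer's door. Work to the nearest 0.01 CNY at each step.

FCA: the seller delivers export-cleared goods to the carrier; the buyer bears costs from that point.
Already in the invoice (seller's account under FCA): inland to port, export clearance — exclude.
CIF value = FCA price + origin terminal + freight + insurance = 71545.73 + 930.29 + 730.82 + 209.66 = 73416.50
Import duty = 73416.50 × 14% = 10278.31
Buyer bears: origin terminal 930.29 + freight 730.82 + insurance 209.66 + destination terminal 258.09 + brokerage 208.58 + delivery 2002.63 + duty 10278.31 = 14618.38
Landed cost = invoice 71545.73 + 14618.38 = 86164.11

Total landed cost: CNY 86164.11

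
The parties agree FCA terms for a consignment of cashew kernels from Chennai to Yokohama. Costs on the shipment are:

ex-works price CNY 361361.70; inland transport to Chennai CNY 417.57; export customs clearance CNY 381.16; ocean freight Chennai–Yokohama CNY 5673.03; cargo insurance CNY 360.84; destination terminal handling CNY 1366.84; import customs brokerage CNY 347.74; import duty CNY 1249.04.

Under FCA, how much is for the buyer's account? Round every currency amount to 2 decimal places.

Buyer's account: CNY 8997.49

FCA: the seller delivers export-cleared goods to the carrier; the buyer bears costs from that point.
Seller's account: goods 361361.70 + inland to port 417.57 + export clearance 381.16 = 362160.43
Buyer's account: freight 5673.03 + insurance 360.84 + destination terminal 1366.84 + brokerage 347.74 + duty 1249.04 = 8997.49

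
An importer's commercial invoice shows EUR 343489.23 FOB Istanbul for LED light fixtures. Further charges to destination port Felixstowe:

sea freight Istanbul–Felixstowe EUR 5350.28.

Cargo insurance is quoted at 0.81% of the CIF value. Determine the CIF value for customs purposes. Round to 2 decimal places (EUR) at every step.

CIF value: EUR 351688.18

Let C be the CIF value. C = FOB price + freight + 0.81% × C
C − 0.81% × C = 343489.23 + 5350.28
0.9919 × C = 348839.51
C = 348839.51 / 0.9919 = 351688.18
Insurance premium = 0.81% × 351688.18 = 2848.67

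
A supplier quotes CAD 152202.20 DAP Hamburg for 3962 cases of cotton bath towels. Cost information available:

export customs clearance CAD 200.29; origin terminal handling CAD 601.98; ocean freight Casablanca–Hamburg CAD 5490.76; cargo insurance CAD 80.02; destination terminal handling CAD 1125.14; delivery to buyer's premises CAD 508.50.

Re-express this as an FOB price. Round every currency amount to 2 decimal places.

Not relevant to the conversion: origin terminal, export clearance — on the seller under both DAP and FOB; already in the DAP price and stays in the FOB price.
From DAP to FOB, the seller no longer bears: freight, insurance, destination terminal, delivery.
FOB price = 152202.20 − 5490.76 − 80.02 − 1125.14 − 508.50 = 144997.78

FOB price: CAD 144997.78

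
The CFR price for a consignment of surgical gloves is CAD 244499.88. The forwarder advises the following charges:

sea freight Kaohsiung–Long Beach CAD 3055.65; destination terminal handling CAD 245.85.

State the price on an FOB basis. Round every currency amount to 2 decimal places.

FOB price: CAD 241444.23

Not relevant to the conversion: destination terminal — on the buyer under both terms; not part of either seller's price.
From CFR to FOB, the seller no longer bears: freight.
FOB price = 244499.88 − 3055.65 = 241444.23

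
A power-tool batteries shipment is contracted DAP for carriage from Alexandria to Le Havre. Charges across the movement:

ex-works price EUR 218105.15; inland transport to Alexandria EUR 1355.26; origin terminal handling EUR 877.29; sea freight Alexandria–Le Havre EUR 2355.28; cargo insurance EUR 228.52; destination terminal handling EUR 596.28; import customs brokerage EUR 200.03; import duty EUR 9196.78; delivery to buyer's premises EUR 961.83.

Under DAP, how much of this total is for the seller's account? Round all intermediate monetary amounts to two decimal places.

DAP: the seller bears all costs to the named destination except import duty and clearance.
Seller's account: goods 218105.15 + inland to port 1355.26 + origin terminal 877.29 + freight 2355.28 + insurance 228.52 + destination terminal 596.28 + delivery 961.83 = 224479.61
Buyer's account: brokerage 200.03 + duty 9196.78 = 9396.81

Seller's account: EUR 224479.61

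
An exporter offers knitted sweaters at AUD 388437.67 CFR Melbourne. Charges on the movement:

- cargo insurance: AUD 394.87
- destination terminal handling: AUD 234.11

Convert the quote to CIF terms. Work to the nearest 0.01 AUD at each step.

Not relevant to the conversion: destination terminal — on the buyer under both terms; not part of either seller's price.
From CFR to CIF, the seller additionally bears: insurance.
CIF price = 388437.67 + 394.87 = 388832.54

CIF price: AUD 388832.54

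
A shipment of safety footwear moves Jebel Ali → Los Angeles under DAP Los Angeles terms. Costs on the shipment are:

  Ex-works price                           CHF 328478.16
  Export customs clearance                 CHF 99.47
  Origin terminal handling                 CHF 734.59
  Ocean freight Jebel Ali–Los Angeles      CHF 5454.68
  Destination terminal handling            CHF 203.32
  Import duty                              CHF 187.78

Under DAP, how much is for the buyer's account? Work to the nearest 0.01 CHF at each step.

DAP: the seller bears all costs to the named destination except import duty and clearance.
Seller's account: goods 328478.16 + export clearance 99.47 + origin terminal 734.59 + freight 5454.68 + destination terminal 203.32 = 334970.22
Buyer's account: duty 187.78 = 187.78

Buyer's account: CHF 187.78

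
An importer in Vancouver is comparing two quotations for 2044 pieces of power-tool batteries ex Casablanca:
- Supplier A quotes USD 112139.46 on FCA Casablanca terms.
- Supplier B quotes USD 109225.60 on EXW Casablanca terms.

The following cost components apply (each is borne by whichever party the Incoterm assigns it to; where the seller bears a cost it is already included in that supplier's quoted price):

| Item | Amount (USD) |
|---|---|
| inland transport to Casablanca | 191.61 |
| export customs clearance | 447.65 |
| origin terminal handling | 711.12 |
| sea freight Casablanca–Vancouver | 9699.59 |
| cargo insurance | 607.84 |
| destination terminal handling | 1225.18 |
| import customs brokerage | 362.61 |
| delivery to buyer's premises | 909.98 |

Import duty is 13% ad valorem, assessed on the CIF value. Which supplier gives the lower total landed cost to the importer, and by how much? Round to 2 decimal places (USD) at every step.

Supplier B is cheaper by USD 2570.30

Supplier A (FCA):
CIF value = FCA price + origin terminal + freight + insurance = 112139.46 + 711.12 + 9699.59 + 607.84 = 123158.01
Import duty = 123158.01 × 13% = 16010.54
Buyer bears (A): 711.12 + 9699.59 + 607.84 + 1225.18 + 362.61 + 909.98 = 13516.32
Landed cost (A) = invoice 112139.46 + 13516.32 + duty 16010.54 = 141666.32
Supplier B (EXW):
CIF value = EXW price + inland to port + export clearance + origin terminal + freight + insurance = 109225.60 + 191.61 + 447.65 + 711.12 + 9699.59 + 607.84 = 120883.41
Import duty = 120883.41 × 13% = 15714.84
Buyer bears (B): 191.61 + 447.65 + 711.12 + 9699.59 + 607.84 + 1225.18 + 362.61 + 909.98 = 14155.58
Landed cost (B) = invoice 109225.60 + 14155.58 + duty 15714.84 = 139096.02
Difference = |141666.32 − 139096.02| = 2570.30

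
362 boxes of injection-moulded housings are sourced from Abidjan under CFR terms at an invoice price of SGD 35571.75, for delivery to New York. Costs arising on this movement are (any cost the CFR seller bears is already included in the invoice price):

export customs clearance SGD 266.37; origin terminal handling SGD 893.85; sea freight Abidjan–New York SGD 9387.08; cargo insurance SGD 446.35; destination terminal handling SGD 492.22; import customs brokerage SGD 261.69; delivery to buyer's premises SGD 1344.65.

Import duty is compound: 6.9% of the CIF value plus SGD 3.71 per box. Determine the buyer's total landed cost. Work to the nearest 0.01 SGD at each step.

Total landed cost: SGD 41944.93

CFR: the seller pays costs through ocean freight to the destination port, but not insurance.
Already in the invoice (seller's account under CFR): export clearance, origin terminal, freight — exclude.
CIF value = CFR price + insurance = 35571.75 + 446.35 = 36018.10
Ad valorem component: 36018.10 × 6.9% = 2485.25
Specific component: 362 × 3.71 = 1343.02
Import duty = 2485.25 + 1343.02 = 3828.27
Buyer bears: insurance 446.35 + destination terminal 492.22 + brokerage 261.69 + delivery 1344.65 + duty 3828.27 = 6373.18
Landed cost = invoice 35571.75 + 6373.18 = 41944.93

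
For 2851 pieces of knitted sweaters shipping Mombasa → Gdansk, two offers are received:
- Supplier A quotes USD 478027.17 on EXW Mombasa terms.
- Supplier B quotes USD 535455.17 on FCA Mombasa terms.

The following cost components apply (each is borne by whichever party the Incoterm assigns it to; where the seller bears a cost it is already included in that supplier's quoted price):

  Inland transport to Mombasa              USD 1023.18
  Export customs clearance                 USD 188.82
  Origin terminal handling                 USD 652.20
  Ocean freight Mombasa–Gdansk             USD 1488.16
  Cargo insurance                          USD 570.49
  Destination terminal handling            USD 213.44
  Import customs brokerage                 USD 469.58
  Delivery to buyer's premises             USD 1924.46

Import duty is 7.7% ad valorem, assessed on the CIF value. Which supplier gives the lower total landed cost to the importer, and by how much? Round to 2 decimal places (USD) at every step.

Supplier A (EXW):
CIF value = EXW price + inland to port + export clearance + origin terminal + freight + insurance = 478027.17 + 1023.18 + 188.82 + 652.20 + 1488.16 + 570.49 = 481950.02
Import duty = 481950.02 × 7.7% = 37110.15
Buyer bears (A): 1023.18 + 188.82 + 652.20 + 1488.16 + 570.49 + 213.44 + 469.58 + 1924.46 = 6530.33
Landed cost (A) = invoice 478027.17 + 6530.33 + duty 37110.15 = 521667.65
Supplier B (FCA):
CIF value = FCA price + origin terminal + freight + insurance = 535455.17 + 652.20 + 1488.16 + 570.49 = 538166.02
Import duty = 538166.02 × 7.7% = 41438.78
Buyer bears (B): 652.20 + 1488.16 + 570.49 + 213.44 + 469.58 + 1924.46 = 5318.33
Landed cost (B) = invoice 535455.17 + 5318.33 + duty 41438.78 = 582212.28
Difference = |521667.65 − 582212.28| = 60544.63

Supplier A is cheaper by USD 60544.63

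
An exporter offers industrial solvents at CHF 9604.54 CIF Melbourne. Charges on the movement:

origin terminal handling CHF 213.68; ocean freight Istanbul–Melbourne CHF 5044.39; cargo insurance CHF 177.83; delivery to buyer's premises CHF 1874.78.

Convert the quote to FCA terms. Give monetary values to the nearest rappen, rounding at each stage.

FCA price: CHF 4168.64

Not relevant to the conversion: delivery — on the buyer under both terms; not part of either seller's price.
From CIF to FCA, the seller no longer bears: origin terminal, freight, insurance.
FCA price = 9604.54 − 213.68 − 5044.39 − 177.83 = 4168.64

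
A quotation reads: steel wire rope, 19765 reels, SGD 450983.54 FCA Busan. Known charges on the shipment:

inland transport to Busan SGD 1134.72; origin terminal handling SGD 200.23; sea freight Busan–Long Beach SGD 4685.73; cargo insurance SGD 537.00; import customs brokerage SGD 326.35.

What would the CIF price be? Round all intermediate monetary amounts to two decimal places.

CIF price: SGD 456406.50

Not relevant to the conversion: inland to port — on the seller under both FCA and CIF; already in the FCA price and stays in the CIF price. brokerage — on the buyer under both terms; not part of either seller's price.
From FCA to CIF, the seller additionally bears: origin terminal, freight, insurance.
CIF price = 450983.54 + 200.23 + 4685.73 + 537.00 = 456406.50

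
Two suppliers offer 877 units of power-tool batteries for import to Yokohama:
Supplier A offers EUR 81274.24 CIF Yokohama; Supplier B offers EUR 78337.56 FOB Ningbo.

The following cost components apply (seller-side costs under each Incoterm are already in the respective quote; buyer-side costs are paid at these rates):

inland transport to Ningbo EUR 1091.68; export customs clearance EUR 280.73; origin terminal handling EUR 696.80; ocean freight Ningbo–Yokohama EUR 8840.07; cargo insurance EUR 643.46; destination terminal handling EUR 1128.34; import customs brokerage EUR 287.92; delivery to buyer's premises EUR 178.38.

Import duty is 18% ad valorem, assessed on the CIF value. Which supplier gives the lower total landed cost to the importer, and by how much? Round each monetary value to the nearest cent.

Supplier A (CIF):
The CIF price already equals the CIF value: 81274.24
Import duty = 81274.24 × 18% = 14629.36
Buyer bears (A): 1128.34 + 287.92 + 178.38 = 1594.64
Landed cost (A) = invoice 81274.24 + 1594.64 + duty 14629.36 = 97498.24
Supplier B (FOB):
CIF value = FOB price + freight + insurance = 78337.56 + 8840.07 + 643.46 = 87821.09
Import duty = 87821.09 × 18% = 15807.80
Buyer bears (B): 8840.07 + 643.46 + 1128.34 + 287.92 + 178.38 = 11078.17
Landed cost (B) = invoice 78337.56 + 11078.17 + duty 15807.80 = 105223.53
Difference = |97498.24 − 105223.53| = 7725.29

Supplier A is cheaper by EUR 7725.29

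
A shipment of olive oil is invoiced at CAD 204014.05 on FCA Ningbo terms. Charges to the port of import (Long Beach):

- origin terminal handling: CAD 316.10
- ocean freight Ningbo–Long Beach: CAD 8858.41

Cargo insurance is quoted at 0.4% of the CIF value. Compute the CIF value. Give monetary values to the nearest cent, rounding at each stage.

Let C be the CIF value. C = FCA price + pre-shipment costs + freight + 0.4% × C
C − 0.4% × C = 204014.05 + 316.10 + 8858.41
0.996 × C = 213188.56
C = 213188.56 / 0.996 = 214044.74
Insurance premium = 0.4% × 214044.74 = 856.18

CIF value: CAD 214044.74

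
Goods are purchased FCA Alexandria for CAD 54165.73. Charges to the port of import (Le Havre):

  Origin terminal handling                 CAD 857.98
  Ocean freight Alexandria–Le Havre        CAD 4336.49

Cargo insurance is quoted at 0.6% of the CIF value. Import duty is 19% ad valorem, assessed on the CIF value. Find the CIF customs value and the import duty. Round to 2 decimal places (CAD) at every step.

CIF value: CAD 59718.51; import duty: CAD 11346.52

Let C be the CIF value. C = FCA price + pre-shipment costs + freight + 0.6% × C
C − 0.6% × C = 54165.73 + 857.98 + 4336.49
0.994 × C = 59360.20
C = 59360.20 / 0.994 = 59718.51
Insurance premium = 0.6% × 59718.51 = 358.31
Import duty = 59718.51 × 19% = 11346.52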